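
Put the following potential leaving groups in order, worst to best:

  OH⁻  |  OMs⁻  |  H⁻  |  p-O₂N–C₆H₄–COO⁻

H⁻ < OH⁻ < p-O₂N–C₆H₄–COO⁻ < OMs⁻

The more stable X⁻ (or X) is on its own — i.e. the weaker a base it is — the better a leaving group it makes.
OMs⁻: pKₐ(CH₃SO₃H (MsOH)) ≈ -1.9 — resonance-delocalised alkanesulfonate
p-O₂N–C₆H₄–COO⁻: pKₐ(p-nitrobenzoic acid) ≈ 3.4
OH⁻: pKₐ(H₂O) ≈ 15.7 — strong base; essentially never leaves without prior activation
H⁻: pKₐ(H₂) ≈ 36 — extremely strong base; leaves only in special hydride-transfer contexts
Reversing gives the worst-to-best order requested.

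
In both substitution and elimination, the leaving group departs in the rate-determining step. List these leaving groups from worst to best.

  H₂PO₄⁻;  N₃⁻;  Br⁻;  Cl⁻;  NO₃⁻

The more stable X⁻ (or X) is on its own — i.e. the weaker a base it is — the better a leaving group it makes.
Br⁻: pKₐ(HBr) ≈ -9
Cl⁻: pKₐ(HCl) ≈ -7
NO₃⁻: pKₐ(HNO₃) ≈ -1.3
H₂PO₄⁻: pKₐ(H₃PO₄) ≈ 2.1
N₃⁻: pKₐ(HN₃) ≈ 4.7
Reversing gives the worst-to-best order requested.

N₃⁻ < H₂PO₄⁻ < NO₃⁻ < Cl⁻ < Br⁻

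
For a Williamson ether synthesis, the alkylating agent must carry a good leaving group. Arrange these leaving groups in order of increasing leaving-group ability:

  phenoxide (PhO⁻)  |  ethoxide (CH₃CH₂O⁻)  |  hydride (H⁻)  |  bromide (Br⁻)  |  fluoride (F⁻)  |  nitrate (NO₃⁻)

hydride (H⁻) < ethoxide (CH₃CH₂O⁻) < phenoxide (PhO⁻) < fluoride (F⁻) < nitrate (NO₃⁻) < bromide (Br⁻)

Leaving-group ability tracks the stability of the departed species; conjugate-acid pKₐ is the usual yardstick (lower pKₐ → better LG).
bromide (Br⁻): pKₐ(HBr) ≈ -9
nitrate (NO₃⁻): pKₐ(HNO₃) ≈ -1.3
fluoride (F⁻): pKₐ(HF) ≈ 3.2
phenoxide (PhO⁻): pKₐ(C₆H₅OH (phenol)) ≈ 10
ethoxide (CH₃CH₂O⁻): pKₐ(CH₃CH₂OH) ≈ 16
hydride (H⁻): pKₐ(H₂) ≈ 36
Listed from poorest to best leaving group as asked.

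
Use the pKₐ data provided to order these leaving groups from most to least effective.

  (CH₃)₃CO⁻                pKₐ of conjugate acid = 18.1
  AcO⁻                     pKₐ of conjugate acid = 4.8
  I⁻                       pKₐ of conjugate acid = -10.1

I⁻ > AcO⁻ > (CH₃)₃CO⁻

Lower conjugate-acid pKₐ ⇒ weaker base ⇒ better leaving group.
Sorting by the given values: I⁻ (-10.1), AcO⁻ (4.8), (CH₃)₃CO⁻ (18.1).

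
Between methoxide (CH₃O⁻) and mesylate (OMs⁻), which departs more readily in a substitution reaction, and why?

mesylate (OMs⁻) is the better leaving group.
pKₐ(CH₃SO₃H (MsOH)) ≈ -1.9 versus pKₐ(CH₃OH) ≈ 15.5: mesylate (OMs⁻) is the much weaker base.
Resonance-delocalised alkanesulfonate.

mesylate (OMs⁻)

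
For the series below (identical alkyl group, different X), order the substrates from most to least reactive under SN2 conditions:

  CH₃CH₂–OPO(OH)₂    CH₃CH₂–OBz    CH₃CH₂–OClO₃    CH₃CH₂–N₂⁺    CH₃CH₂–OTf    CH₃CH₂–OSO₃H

CH₃CH₂–N₂⁺ > CH₃CH₂–OTf > CH₃CH₂–OClO₃ > CH₃CH₂–OSO₃H > CH₃CH₂–OPO(OH)₂ > CH₃CH₂–OBz

The skeletons are identical, so relative rate is governed entirely by leaving-group ability.
Leaving-group ability tracks the stability of the departed species; conjugate-acid pKₐ is the usual yardstick (lower pKₐ → better LG).
CH₃CH₂–N₂⁺ loses N₂: no meaningful conjugate acid; N₂ departs as an exceptionally stable neutral molecule
CH₃CH₂–OTf loses OTf⁻: pKₐ(CF₃SO₃H (triflic acid)) ≈ -14
CH₃CH₂–OClO₃ loses ClO₄⁻: pKₐ(HClO₄) ≈ -10
CH₃CH₂–OSO₃H loses HSO₄⁻: pKₐ(H₂SO₄) ≈ -3
CH₃CH₂–OPO(OH)₂ loses H₂PO₄⁻: pKₐ(H₃PO₄) ≈ 2.1
CH₃CH₂–OBz loses PhCOO⁻: pKₐ(C₆H₅COOH) ≈ 4.2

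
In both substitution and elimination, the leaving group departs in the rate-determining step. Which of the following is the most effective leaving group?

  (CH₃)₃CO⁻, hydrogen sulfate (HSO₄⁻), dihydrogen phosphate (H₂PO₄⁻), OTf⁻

OTf⁻

OTf⁻: pKₐ(CF₃SO₃H (triflic acid)) ≈ -14
hydrogen sulfate (HSO₄⁻): pKₐ(H₂SO₄) ≈ -3
dihydrogen phosphate (H₂PO₄⁻): pKₐ(H₃PO₄) ≈ 2.1
(CH₃)₃CO⁻: pKₐ(t-BuOH) ≈ 18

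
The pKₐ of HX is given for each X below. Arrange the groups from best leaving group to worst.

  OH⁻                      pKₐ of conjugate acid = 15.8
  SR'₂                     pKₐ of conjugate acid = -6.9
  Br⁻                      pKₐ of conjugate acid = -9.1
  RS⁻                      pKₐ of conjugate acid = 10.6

Br⁻ > SR'₂ > RS⁻ > OH⁻

Lower conjugate-acid pKₐ ⇒ weaker base ⇒ better leaving group.
Sorting by the given values: Br⁻ (-9.1), SR'₂ (-6.9), RS⁻ (10.6), OH⁻ (15.8).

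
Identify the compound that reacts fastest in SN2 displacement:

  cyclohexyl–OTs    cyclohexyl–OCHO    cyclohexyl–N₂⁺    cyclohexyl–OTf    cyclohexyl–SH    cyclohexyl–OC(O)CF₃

Identical carbon frameworks mean the comparison reduces to leaving-group quality.
Rank by basicity of the departing species: weakest base leaves most easily.
cyclohexyl–N₂⁺ loses N₂: no meaningful conjugate acid; N₂ departs as an exceptionally stable neutral molecule
cyclohexyl–OTf loses OTf⁻: pKₐ(CF₃SO₃H (triflic acid)) ≈ -14
cyclohexyl–OTs loses OTs⁻: pKₐ(p-CH₃C₆H₄SO₃H (TsOH)) ≈ -2.8
cyclohexyl–OC(O)CF₃ loses CF₃COO⁻: pKₐ(CF₃COOH) ≈ 0.2
cyclohexyl–OCHO loses HCOO⁻: pKₐ(HCOOH) ≈ 3.8
cyclohexyl–SH loses HS⁻: pKₐ(H₂S) ≈ 7

cyclohexyl–N₂⁺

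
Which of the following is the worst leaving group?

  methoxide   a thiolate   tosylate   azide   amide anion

amide anion

A good leaving group is a weak base: the lower the pKₐ of its conjugate acid, the more readily it departs.
tosylate: pKₐ(p-CH₃C₆H₄SO₃H (TsOH)) ≈ -2.8
azide: pKₐ(HN₃) ≈ 4.7
a thiolate: pKₐ(RSH (a thiol)) ≈ 10.5
methoxide: pKₐ(CH₃OH) ≈ 15.5
amide anion: pKₐ(NH₃) ≈ 38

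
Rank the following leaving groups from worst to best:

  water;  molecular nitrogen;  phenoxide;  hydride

hydride < phenoxide < water < molecular nitrogen

Rank by basicity of the departing species: weakest base leaves most easily.
molecular nitrogen: no meaningful conjugate acid; N₂ departs as an exceptionally stable neutral molecule
water: pKₐ(H₃O⁺) ≈ -1.7
phenoxide: pKₐ(C₆H₅OH (phenol)) ≈ 10
hydride: pKₐ(H₂) ≈ 36 — extremely strong base; leaves only in special hydride-transfer contexts
Listed from poorest to best leaving group as asked.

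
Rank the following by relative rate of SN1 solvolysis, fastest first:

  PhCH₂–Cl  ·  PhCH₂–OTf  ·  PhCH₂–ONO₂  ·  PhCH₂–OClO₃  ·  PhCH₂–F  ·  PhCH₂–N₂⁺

The skeletons are identical, so relative rate is governed entirely by leaving-group ability.
Leaving-group ability tracks the stability of the departed species; conjugate-acid pKₐ is the usual yardstick (lower pKₐ → better LG).
PhCH₂–N₂⁺ loses N₂: no meaningful conjugate acid; N₂ departs as an exceptionally stable neutral molecule
PhCH₂–OTf loses OTf⁻: pKₐ(CF₃SO₃H (triflic acid)) ≈ -14
PhCH₂–OClO₃ loses ClO₄⁻: pKₐ(HClO₄) ≈ -10
PhCH₂–Cl loses Cl⁻: pKₐ(HCl) ≈ -7
PhCH₂–ONO₂ loses NO₃⁻: pKₐ(HNO₃) ≈ -1.3
PhCH₂–F loses F⁻: pKₐ(HF) ≈ 3.2

PhCH₂–N₂⁺ > PhCH₂–OTf > PhCH₂–OClO₃ > PhCH₂–Cl > PhCH₂–ONO₂ > PhCH₂–F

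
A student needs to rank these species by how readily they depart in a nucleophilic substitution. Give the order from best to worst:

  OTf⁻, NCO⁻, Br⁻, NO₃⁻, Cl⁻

OTf⁻: pKₐ(CF₃SO₃H (triflic acid)) ≈ -14
Br⁻: pKₐ(HBr) ≈ -9
Cl⁻: pKₐ(HCl) ≈ -7
NO₃⁻: pKₐ(HNO₃) ≈ -1.3
NCO⁻: pKₐ(HOCN) ≈ 3.5

OTf⁻ > Br⁻ > Cl⁻ > NO₃⁻ > NCO⁻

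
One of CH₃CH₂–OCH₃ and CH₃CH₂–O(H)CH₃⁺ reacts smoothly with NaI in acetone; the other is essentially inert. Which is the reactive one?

CH₃CH₂–O(H)CH₃⁺

From CH₃CH₂–OCH₃ the departing group would be CH₃O⁻ (pKₐ(CH₃OH) ≈ 15.5). Strong base; alkoxides do not leave unassisted.
From CH₃CH₂–O(H)CH₃⁺ the leaving group is R'OH (pKₐ(R'OH₂⁺) ≈ -2.4). Neutral; leaves from a protonated ether (an oxonium ion, R–O(H)R'⁺).
(In practice CH₃CH₂–O(H)CH₃⁺ is made from CH₃CH₂–OCH₃ by protonation with concentrated HI, allowing neutral methanol, rather than methoxide, to depart.)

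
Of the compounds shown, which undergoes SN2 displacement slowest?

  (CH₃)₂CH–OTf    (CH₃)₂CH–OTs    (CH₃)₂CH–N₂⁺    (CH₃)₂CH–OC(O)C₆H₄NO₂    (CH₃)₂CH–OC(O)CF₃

Same R in every case — rank the leaving groups.
Leaving-group ability tracks the stability of the departed species; conjugate-acid pKₐ is the usual yardstick (lower pKₐ → better LG).
(CH₃)₂CH–N₂⁺ loses N₂: no meaningful conjugate acid; N₂ departs as an exceptionally stable neutral molecule
(CH₃)₂CH–OTf loses OTf⁻: pKₐ(CF₃SO₃H (triflic acid)) ≈ -14
(CH₃)₂CH–OTs loses OTs⁻: pKₐ(p-CH₃C₆H₄SO₃H (TsOH)) ≈ -2.8
(CH₃)₂CH–OC(O)CF₃ loses CF₃COO⁻: pKₐ(CF₃COOH) ≈ 0.2
(CH₃)₂CH–OC(O)C₆H₄NO₂ loses p-O₂N–C₆H₄–COO⁻: pKₐ(p-nitrobenzoic acid) ≈ 3.4

(CH₃)₂CH–OC(O)C₆H₄NO₂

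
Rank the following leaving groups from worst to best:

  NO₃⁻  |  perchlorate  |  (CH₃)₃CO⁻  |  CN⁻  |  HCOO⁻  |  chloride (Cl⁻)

The more stable X⁻ (or X) is on its own — i.e. the weaker a base it is — the better a leaving group it makes.
perchlorate: pKₐ(HClO₄) ≈ -10 — extremely weak base; rarely used for safety reasons
chloride (Cl⁻): pKₐ(HCl) ≈ -7
NO₃⁻: pKₐ(HNO₃) ≈ -1.3
HCOO⁻: pKₐ(HCOOH) ≈ 3.8 — resonance-stabilised carboxylate
CN⁻: pKₐ(HCN) ≈ 9.2
(CH₃)₃CO⁻: pKₐ(t-BuOH) ≈ 18 — bulky, strongly basic alkoxide
The question asks for worst first, so the sequence is read in increasing leaving-group ability.

(CH₃)₃CO⁻ < CN⁻ < HCOO⁻ < NO₃⁻ < chloride (Cl⁻) < perchlorate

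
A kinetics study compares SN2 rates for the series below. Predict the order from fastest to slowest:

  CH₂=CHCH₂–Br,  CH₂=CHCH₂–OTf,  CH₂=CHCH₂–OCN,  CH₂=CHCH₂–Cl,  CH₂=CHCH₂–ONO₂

CH₂=CHCH₂–OTf > CH₂=CHCH₂–Br > CH₂=CHCH₂–Cl > CH₂=CHCH₂–ONO₂ > CH₂=CHCH₂–OCN

Identical carbon frameworks mean the comparison reduces to leaving-group quality.
Rank by basicity of the departing species: weakest base leaves most easily.
CH₂=CHCH₂–OTf loses OTf⁻: pKₐ(CF₃SO₃H (triflic acid)) ≈ -14
CH₂=CHCH₂–Br loses Br⁻: pKₐ(HBr) ≈ -9
CH₂=CHCH₂–Cl loses Cl⁻: pKₐ(HCl) ≈ -7
CH₂=CHCH₂–ONO₂ loses NO₃⁻: pKₐ(HNO₃) ≈ -1.3
CH₂=CHCH₂–OCN loses NCO⁻: pKₐ(HOCN) ≈ 3.5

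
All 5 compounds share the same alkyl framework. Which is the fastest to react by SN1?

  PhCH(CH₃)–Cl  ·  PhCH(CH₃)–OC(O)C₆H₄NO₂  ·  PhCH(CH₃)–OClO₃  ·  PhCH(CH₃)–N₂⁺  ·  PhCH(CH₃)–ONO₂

With the same alkyl group throughout, only the leaving group differentiates the rates.
Rank by basicity of the departing species: weakest base leaves most easily.
PhCH(CH₃)–N₂⁺ loses N₂: no meaningful conjugate acid; N₂ departs as an exceptionally stable neutral molecule
PhCH(CH₃)–OClO₃ loses ClO₄⁻: pKₐ(HClO₄) ≈ -10
PhCH(CH₃)–Cl loses Cl⁻: pKₐ(HCl) ≈ -7
PhCH(CH₃)–ONO₂ loses NO₃⁻: pKₐ(HNO₃) ≈ -1.3
PhCH(CH₃)–OC(O)C₆H₄NO₂ loses p-O₂N–C₆H₄–COO⁻: pKₐ(p-nitrobenzoic acid) ≈ 3.4

PhCH(CH₃)–N₂⁺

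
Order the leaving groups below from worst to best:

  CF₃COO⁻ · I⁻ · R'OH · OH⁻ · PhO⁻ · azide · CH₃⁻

The more stable X⁻ (or X) is on its own — i.e. the weaker a base it is — the better a leaving group it makes.
I⁻: pKₐ(HI) ≈ -10 — large, highly polarisable; very weak base
R'OH: pKₐ(R'OH₂⁺) ≈ -2.4
CF₃COO⁻: pKₐ(CF₃COOH) ≈ 0.2 — strongly electron-withdrawing CF₃ stabilises the carboxylate
azide: pKₐ(HN₃) ≈ 4.7
PhO⁻: pKₐ(C₆H₅OH (phenol)) ≈ 10
OH⁻: pKₐ(H₂O) ≈ 15.7 — strong base; essentially never leaves without prior activation
CH₃⁻: pKₐ(CH₄) ≈ 48 — unstabilised carbanion; the worst conceivable leaving group
Listed from poorest to best leaving group as asked.

CH₃⁻ < OH⁻ < PhO⁻ < azide < CF₃COO⁻ < R'OH < I⁻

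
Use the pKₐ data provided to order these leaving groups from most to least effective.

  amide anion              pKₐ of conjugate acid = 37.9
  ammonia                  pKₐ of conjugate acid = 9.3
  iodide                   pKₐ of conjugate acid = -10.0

iodide > ammonia > amide anion

Lower conjugate-acid pKₐ ⇒ weaker base ⇒ better leaving group.
Sorting by the given values: iodide (-10.0), ammonia (9.3), amide anion (37.9).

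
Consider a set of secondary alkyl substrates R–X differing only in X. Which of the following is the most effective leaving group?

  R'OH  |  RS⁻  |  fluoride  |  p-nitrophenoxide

R'OH

R'OH: pKₐ(R'OH₂⁺) ≈ -2.4
fluoride: pKₐ(HF) ≈ 3.2
p-nitrophenoxide: pKₐ(p-nitrophenol) ≈ 7.2
RS⁻: pKₐ(RSH (a thiol)) ≈ 10.5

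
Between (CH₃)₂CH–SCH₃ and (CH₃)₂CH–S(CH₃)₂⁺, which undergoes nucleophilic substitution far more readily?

(CH₃)₂CH–S(CH₃)₂⁺

From (CH₃)₂CH–SCH₃ the departing group would be RS⁻ (pKₐ(RSH (a thiol)) ≈ 10.5). Moderately basic; rarely leaves without activation.
From (CH₃)₂CH–S(CH₃)₂⁺ the leaving group is SR'₂ (pKₐ(R'₂SH⁺) ≈ -7). Neutral; leaves from a sulfonium salt (R–SR'₂⁺).
(In practice (CH₃)₂CH–S(CH₃)₂⁺ is made from (CH₃)₂CH–SCH₃ by S-methylation with CH₃I, allowing neutral dimethyl sulfide, rather than methanethiolate, to depart.)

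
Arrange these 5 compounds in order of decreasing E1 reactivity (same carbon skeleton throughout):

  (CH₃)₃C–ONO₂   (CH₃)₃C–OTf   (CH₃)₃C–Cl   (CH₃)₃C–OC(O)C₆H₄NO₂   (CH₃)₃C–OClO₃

(CH₃)₃C–OTf > (CH₃)₃C–OClO₃ > (CH₃)₃C–Cl > (CH₃)₃C–ONO₂ > (CH₃)₃C–OC(O)C₆H₄NO₂

Identical carbon frameworks mean the comparison reduces to leaving-group quality.
Rank by basicity of the departing species: weakest base leaves most easily.
(CH₃)₃C–OTf loses OTf⁻: pKₐ(CF₃SO₃H (triflic acid)) ≈ -14
(CH₃)₃C–OClO₃ loses ClO₄⁻: pKₐ(HClO₄) ≈ -10
(CH₃)₃C–Cl loses Cl⁻: pKₐ(HCl) ≈ -7
(CH₃)₃C–ONO₂ loses NO₃⁻: pKₐ(HNO₃) ≈ -1.3
(CH₃)₃C–OC(O)C₆H₄NO₂ loses p-O₂N–C₆H₄–COO⁻: pKₐ(p-nitrobenzoic acid) ≈ 3.4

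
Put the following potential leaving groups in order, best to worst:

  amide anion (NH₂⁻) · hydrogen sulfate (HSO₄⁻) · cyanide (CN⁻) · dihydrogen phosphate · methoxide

hydrogen sulfate (HSO₄⁻) > dihydrogen phosphate > cyanide (CN⁻) > methoxide > amide anion (NH₂⁻)

Leaving-group ability tracks the stability of the departed species; conjugate-acid pKₐ is the usual yardstick (lower pKₐ → better LG).
hydrogen sulfate (HSO₄⁻): pKₐ(H₂SO₄) ≈ -3
dihydrogen phosphate: pKₐ(H₃PO₄) ≈ 2.1
cyanide (CN⁻): pKₐ(HCN) ≈ 9.2
methoxide: pKₐ(CH₃OH) ≈ 15.5
amide anion (NH₂⁻): pKₐ(NH₃) ≈ 38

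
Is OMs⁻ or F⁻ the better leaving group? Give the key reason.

OMs⁻ is the better leaving group.
pKₐ(CH₃SO₃H (MsOH)) ≈ -1.9 versus pKₐ(HF) ≈ 3.2: OMs⁻ is the much weaker base.
Resonance-delocalised alkanesulfonate.

OMs⁻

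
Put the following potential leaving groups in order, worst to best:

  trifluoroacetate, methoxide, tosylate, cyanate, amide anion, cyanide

tosylate: pKₐ(p-CH₃C₆H₄SO₃H (TsOH)) ≈ -2.8
trifluoroacetate: pKₐ(CF₃COOH) ≈ 0.2 — strongly electron-withdrawing CF₃ stabilises the carboxylate
cyanate: pKₐ(HOCN) ≈ 3.5 — resonance between N and O
cyanide: pKₐ(HCN) ≈ 9.2
methoxide: pKₐ(CH₃OH) ≈ 15.5 — strong base; alkoxides do not leave unassisted
amide anion: pKₐ(NH₃) ≈ 38 — extremely strong base; never a leaving group
The question asks for worst first, so the sequence is read in increasing leaving-group ability.

amide anion < methoxide < cyanide < cyanate < trifluoroacetate < tosylate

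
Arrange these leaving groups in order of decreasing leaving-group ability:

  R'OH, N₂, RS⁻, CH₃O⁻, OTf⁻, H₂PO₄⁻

Rank by basicity of the departing species: weakest base leaves most easily.
N₂: no meaningful conjugate acid; N₂ departs as an exceptionally stable neutral molecule
OTf⁻: pKₐ(CF₃SO₃H (triflic acid)) ≈ -14
R'OH: pKₐ(R'OH₂⁺) ≈ -2.4
H₂PO₄⁻: pKₐ(H₃PO₄) ≈ 2.1
RS⁻: pKₐ(RSH (a thiol)) ≈ 10.5
CH₃O⁻: pKₐ(CH₃OH) ≈ 15.5

N₂ > OTf⁻ > R'OH > H₂PO₄⁻ > RS⁻ > CH₃O⁻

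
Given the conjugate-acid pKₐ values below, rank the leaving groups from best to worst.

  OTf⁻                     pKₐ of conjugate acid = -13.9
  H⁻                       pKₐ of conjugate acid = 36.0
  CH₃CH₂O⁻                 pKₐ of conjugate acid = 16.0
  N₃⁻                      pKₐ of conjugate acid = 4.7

OTf⁻ > N₃⁻ > CH₃CH₂O⁻ > H⁻

Lower conjugate-acid pKₐ ⇒ weaker base ⇒ better leaving group.
Sorting by the given values: OTf⁻ (-13.9), N₃⁻ (4.7), CH₃CH₂O⁻ (16.0), H⁻ (36.0).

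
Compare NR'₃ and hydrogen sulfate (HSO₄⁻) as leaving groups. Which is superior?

hydrogen sulfate (HSO₄⁻) is the better leaving group.
pKₐ(H₂SO₄) ≈ -3 versus pKₐ(R'₃NH⁺) ≈ 10.7: hydrogen sulfate (HSO₄⁻) is the much weaker base.
Conjugate base of a strong mineral acid.

hydrogen sulfate (HSO₄⁻)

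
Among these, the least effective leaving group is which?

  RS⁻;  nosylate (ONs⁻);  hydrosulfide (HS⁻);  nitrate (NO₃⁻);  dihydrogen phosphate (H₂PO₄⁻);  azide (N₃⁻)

RS⁻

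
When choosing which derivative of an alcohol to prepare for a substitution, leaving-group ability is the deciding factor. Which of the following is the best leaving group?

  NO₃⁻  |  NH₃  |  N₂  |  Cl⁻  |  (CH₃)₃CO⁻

N₂

A good leaving group is a weak base: the lower the pKₐ of its conjugate acid, the more readily it departs.
N₂: no meaningful conjugate acid; N₂ departs as an exceptionally stable neutral molecule
Cl⁻: pKₐ(HCl) ≈ -7
NO₃⁻: pKₐ(HNO₃) ≈ -1.3
NH₃: pKₐ(NH₄⁺) ≈ 9.2
(CH₃)₃CO⁻: pKₐ(t-BuOH) ≈ 18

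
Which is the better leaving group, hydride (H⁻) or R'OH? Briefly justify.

R'OH

R'OH is the better leaving group.
pKₐ(R'OH₂⁺) ≈ -2.4 versus pKₐ(H₂) ≈ 36: R'OH is the much weaker base.
Neutral; leaves from a protonated ether (an oxonium ion, R–O(H)R'⁺).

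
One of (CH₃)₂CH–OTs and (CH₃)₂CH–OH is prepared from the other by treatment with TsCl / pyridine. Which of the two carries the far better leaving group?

From (CH₃)₂CH–OH the departing group would be OH⁻ (pKₐ(H₂O) ≈ 15.7). Strong base; essentially never leaves without prior activation.
From (CH₃)₂CH–OTs the leaving group is OTs⁻ (pKₐ(p-CH₃C₆H₄SO₃H (TsOH)) ≈ -2.8). Resonance-delocalised arenesulfonate.
Treatment with TsCl / pyridine works by converting the hydroxyl into a tosylate, making (CH₃)₂CH–OTs enormously more reactive.

(CH₃)₂CH–OTs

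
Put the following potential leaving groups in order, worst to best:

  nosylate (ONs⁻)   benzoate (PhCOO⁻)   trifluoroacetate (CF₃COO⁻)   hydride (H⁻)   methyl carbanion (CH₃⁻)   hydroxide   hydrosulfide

methyl carbanion (CH₃⁻) < hydride (H⁻) < hydroxide < hydrosulfide < benzoate (PhCOO⁻) < trifluoroacetate (CF₃COO⁻) < nosylate (ONs⁻)

A good leaving group is a weak base: the lower the pKₐ of its conjugate acid, the more readily it departs.
nosylate (ONs⁻): pKₐ(p-O₂NC₆H₄SO₃H) ≈ -3.5 — p-nitro group further stabilises the sulfonate
trifluoroacetate (CF₃COO⁻): pKₐ(CF₃COOH) ≈ 0.2 — strongly electron-withdrawing CF₃ stabilises the carboxylate
benzoate (PhCOO⁻): pKₐ(C₆H₅COOH) ≈ 4.2 — aryl carboxylate
hydrosulfide: pKₐ(H₂S) ≈ 7 — larger and more polarisable than the oxygen analogue
hydroxide: pKₐ(H₂O) ≈ 15.7
hydride (H⁻): pKₐ(H₂) ≈ 36 — extremely strong base; leaves only in special hydride-transfer contexts
methyl carbanion (CH₃⁻): pKₐ(CH₄) ≈ 48 — unstabilised carbanion; the worst conceivable leaving group
The question asks for worst first, so the sequence is read in increasing leaving-group ability.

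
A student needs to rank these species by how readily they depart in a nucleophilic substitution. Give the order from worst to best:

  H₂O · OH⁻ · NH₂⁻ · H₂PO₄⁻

Leaving-group ability tracks the stability of the departed species; conjugate-acid pKₐ is the usual yardstick (lower pKₐ → better LG).
H₂O: pKₐ(H₃O⁺) ≈ -1.7 — neutral; leaves from a protonated alcohol (R–OH₂⁺)
H₂PO₄⁻: pKₐ(H₃PO₄) ≈ 2.1
OH⁻: pKₐ(H₂O) ≈ 15.7 — strong base; essentially never leaves without prior activation
NH₂⁻: pKₐ(NH₃) ≈ 38
The question asks for worst first, so the sequence is read in increasing leaving-group ability.

NH₂⁻ < OH⁻ < H₂PO₄⁻ < H₂O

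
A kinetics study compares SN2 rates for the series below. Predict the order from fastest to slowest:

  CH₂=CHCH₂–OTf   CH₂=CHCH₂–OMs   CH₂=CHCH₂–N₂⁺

CH₂=CHCH₂–N₂⁺ > CH₂=CHCH₂–OTf > CH₂=CHCH₂–OMs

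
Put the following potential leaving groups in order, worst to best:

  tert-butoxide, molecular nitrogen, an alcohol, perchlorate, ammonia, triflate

tert-butoxide < ammonia < an alcohol < perchlorate < triflate < molecular nitrogen

molecular nitrogen: no meaningful conjugate acid; N₂ departs as an exceptionally stable neutral molecule
triflate: pKₐ(CF₃SO₃H (triflic acid)) ≈ -14
perchlorate: pKₐ(HClO₄) ≈ -10
an alcohol: pKₐ(R'OH₂⁺) ≈ -2.4
ammonia: pKₐ(NH₄⁺) ≈ 9.2
tert-butoxide: pKₐ(t-BuOH) ≈ 18
Reversing gives the worst-to-best order requested.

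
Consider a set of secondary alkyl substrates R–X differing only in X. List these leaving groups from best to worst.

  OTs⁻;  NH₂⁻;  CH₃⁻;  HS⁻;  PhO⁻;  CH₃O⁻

OTs⁻ > HS⁻ > PhO⁻ > CH₃O⁻ > NH₂⁻ > CH₃⁻

Leaving-group ability tracks the stability of the departed species; conjugate-acid pKₐ is the usual yardstick (lower pKₐ → better LG).
OTs⁻: pKₐ(p-CH₃C₆H₄SO₃H (TsOH)) ≈ -2.8
HS⁻: pKₐ(H₂S) ≈ 7
PhO⁻: pKₐ(C₆H₅OH (phenol)) ≈ 10
CH₃O⁻: pKₐ(CH₃OH) ≈ 15.5
NH₂⁻: pKₐ(NH₃) ≈ 38
CH₃⁻: pKₐ(CH₄) ≈ 48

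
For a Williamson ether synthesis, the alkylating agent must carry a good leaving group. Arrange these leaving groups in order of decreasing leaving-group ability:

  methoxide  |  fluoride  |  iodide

iodide: pKₐ(HI) ≈ -10
fluoride: pKₐ(HF) ≈ 3.2
methoxide: pKₐ(CH₃OH) ≈ 15.5

iodide > fluoride > methoxide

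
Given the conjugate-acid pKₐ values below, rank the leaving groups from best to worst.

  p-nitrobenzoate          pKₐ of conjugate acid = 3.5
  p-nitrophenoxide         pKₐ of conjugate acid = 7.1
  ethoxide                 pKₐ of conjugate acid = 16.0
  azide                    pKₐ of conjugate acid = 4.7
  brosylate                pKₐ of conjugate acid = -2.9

brosylate > p-nitrobenzoate > azide > p-nitrophenoxide > ethoxide

Lower conjugate-acid pKₐ ⇒ weaker base ⇒ better leaving group.
Sorting by the given values: brosylate (-2.9), p-nitrobenzoate (3.5), azide (4.7), p-nitrophenoxide (7.1), ethoxide (16.0).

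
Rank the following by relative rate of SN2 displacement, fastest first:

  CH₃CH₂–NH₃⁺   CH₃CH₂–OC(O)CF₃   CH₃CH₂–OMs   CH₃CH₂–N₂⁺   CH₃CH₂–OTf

Identical carbon frameworks mean the comparison reduces to leaving-group quality.
The more stable X⁻ (or X) is on its own — i.e. the weaker a base it is — the better a leaving group it makes.
CH₃CH₂–N₂⁺ loses N₂: no meaningful conjugate acid; N₂ departs as an exceptionally stable neutral molecule
CH₃CH₂–OTf loses OTf⁻: pKₐ(CF₃SO₃H (triflic acid)) ≈ -14
CH₃CH₂–OMs loses OMs⁻: pKₐ(CH₃SO₃H (MsOH)) ≈ -1.9
CH₃CH₂–OC(O)CF₃ loses CF₃COO⁻: pKₐ(CF₃COOH) ≈ 0.2
CH₃CH₂–NH₃⁺ loses NH₃: pKₐ(NH₄⁺) ≈ 9.2

CH₃CH₂–N₂⁺ > CH₃CH₂–OTf > CH₃CH₂–OMs > CH₃CH₂–OC(O)CF₃ > CH₃CH₂–NH₃⁺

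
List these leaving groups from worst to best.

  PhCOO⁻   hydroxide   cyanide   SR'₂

hydroxide < cyanide < PhCOO⁻ < SR'₂

Rank by basicity of the departing species: weakest base leaves most easily.
SR'₂: pKₐ(R'₂SH⁺) ≈ -7
PhCOO⁻: pKₐ(C₆H₅COOH) ≈ 4.2
cyanide: pKₐ(HCN) ≈ 9.2 — sp carbon stabilises the charge somewhat, but still a poor LG
hydroxide: pKₐ(H₂O) ≈ 15.7
Listed from poorest to best leaving group as asked.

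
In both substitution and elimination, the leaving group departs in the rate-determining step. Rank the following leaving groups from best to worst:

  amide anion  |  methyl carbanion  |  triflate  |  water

triflate > water > amide anion > methyl carbanion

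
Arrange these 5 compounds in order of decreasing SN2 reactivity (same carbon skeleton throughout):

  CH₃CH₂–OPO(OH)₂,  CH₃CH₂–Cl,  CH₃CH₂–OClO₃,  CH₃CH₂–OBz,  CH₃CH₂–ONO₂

CH₃CH₂–OClO₃ > CH₃CH₂–Cl > CH₃CH₂–ONO₂ > CH₃CH₂–OPO(OH)₂ > CH₃CH₂–OBz

The skeletons are identical, so relative rate is governed entirely by leaving-group ability.
The more stable X⁻ (or X) is on its own — i.e. the weaker a base it is — the better a leaving group it makes.
CH₃CH₂–OClO₃ loses ClO₄⁻: pKₐ(HClO₄) ≈ -10
CH₃CH₂–Cl loses Cl⁻: pKₐ(HCl) ≈ -7
CH₃CH₂–ONO₂ loses NO₃⁻: pKₐ(HNO₃) ≈ -1.3
CH₃CH₂–OPO(OH)₂ loses H₂PO₄⁻: pKₐ(H₃PO₄) ≈ 2.1
CH₃CH₂–OBz loses PhCOO⁻: pKₐ(C₆H₅COOH) ≈ 4.2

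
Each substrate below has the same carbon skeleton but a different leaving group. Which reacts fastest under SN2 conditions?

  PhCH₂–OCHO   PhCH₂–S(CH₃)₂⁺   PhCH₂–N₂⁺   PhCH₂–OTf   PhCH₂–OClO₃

PhCH₂–N₂⁺

The skeletons are identical, so relative rate is governed entirely by leaving-group ability.
A good leaving group is a weak base: the lower the pKₐ of its conjugate acid, the more readily it departs.
PhCH₂–N₂⁺ loses N₂: no meaningful conjugate acid; N₂ departs as an exceptionally stable neutral molecule
PhCH₂–OTf loses OTf⁻: pKₐ(CF₃SO₃H (triflic acid)) ≈ -14
PhCH₂–OClO₃ loses ClO₄⁻: pKₐ(HClO₄) ≈ -10
PhCH₂–S(CH₃)₂⁺ loses SR'₂: pKₐ(R'₂SH⁺) ≈ -7
PhCH₂–OCHO loses HCOO⁻: pKₐ(HCOOH) ≈ 3.8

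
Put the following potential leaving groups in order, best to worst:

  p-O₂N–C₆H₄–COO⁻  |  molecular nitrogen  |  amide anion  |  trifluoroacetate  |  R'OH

The more stable X⁻ (or X) is on its own — i.e. the weaker a base it is — the better a leaving group it makes.
molecular nitrogen: no meaningful conjugate acid; N₂ departs as an exceptionally stable neutral molecule
R'OH: pKₐ(R'OH₂⁺) ≈ -2.4
trifluoroacetate: pKₐ(CF₃COOH) ≈ 0.2 — strongly electron-withdrawing CF₃ stabilises the carboxylate
p-O₂N–C₆H₄–COO⁻: pKₐ(p-nitrobenzoic acid) ≈ 3.4
amide anion: pKₐ(NH₃) ≈ 38 — extremely strong base; never a leaving group

molecular nitrogen > R'OH > trifluoroacetate > p-O₂N–C₆H₄–COO⁻ > amide anion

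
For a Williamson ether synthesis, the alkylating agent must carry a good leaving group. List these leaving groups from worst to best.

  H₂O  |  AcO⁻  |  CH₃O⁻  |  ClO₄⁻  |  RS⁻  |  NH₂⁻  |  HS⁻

The more stable X⁻ (or X) is on its own — i.e. the weaker a base it is — the better a leaving group it makes.
ClO₄⁻: pKₐ(HClO₄) ≈ -10
H₂O: pKₐ(H₃O⁺) ≈ -1.7
AcO⁻: pKₐ(CH₃COOH) ≈ 4.8
HS⁻: pKₐ(H₂S) ≈ 7
RS⁻: pKₐ(RSH (a thiol)) ≈ 10.5
CH₃O⁻: pKₐ(CH₃OH) ≈ 15.5
NH₂⁻: pKₐ(NH₃) ≈ 38
The question asks for worst first, so the sequence is read in increasing leaving-group ability.

NH₂⁻ < CH₃O⁻ < RS⁻ < HS⁻ < AcO⁻ < H₂O < ClO₄⁻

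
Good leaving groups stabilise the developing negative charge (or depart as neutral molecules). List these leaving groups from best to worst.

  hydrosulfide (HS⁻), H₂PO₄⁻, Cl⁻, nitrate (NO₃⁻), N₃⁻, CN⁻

Leaving-group ability tracks the stability of the departed species; conjugate-acid pKₐ is the usual yardstick (lower pKₐ → better LG).
Cl⁻: pKₐ(HCl) ≈ -7
nitrate (NO₃⁻): pKₐ(HNO₃) ≈ -1.3
H₂PO₄⁻: pKₐ(H₃PO₄) ≈ 2.1 — moderate base; biological leaving group after further activation
N₃⁻: pKₐ(HN₃) ≈ 4.7
hydrosulfide (HS⁻): pKₐ(H₂S) ≈ 7 — larger and more polarisable than the oxygen analogue
CN⁻: pKₐ(HCN) ≈ 9.2 — sp carbon stabilises the charge somewhat, but still a poor LG

Cl⁻ > nitrate (NO₃⁻) > H₂PO₄⁻ > N₃⁻ > hydrosulfide (HS⁻) > CN⁻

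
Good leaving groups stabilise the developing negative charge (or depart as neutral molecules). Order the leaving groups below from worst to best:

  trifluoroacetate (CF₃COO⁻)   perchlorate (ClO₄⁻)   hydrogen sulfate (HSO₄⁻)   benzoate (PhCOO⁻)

benzoate (PhCOO⁻) < trifluoroacetate (CF₃COO⁻) < hydrogen sulfate (HSO₄⁻) < perchlorate (ClO₄⁻)

The more stable X⁻ (or X) is on its own — i.e. the weaker a base it is — the better a leaving group it makes.
perchlorate (ClO₄⁻): pKₐ(HClO₄) ≈ -10
hydrogen sulfate (HSO₄⁻): pKₐ(H₂SO₄) ≈ -3
trifluoroacetate (CF₃COO⁻): pKₐ(CF₃COOH) ≈ 0.2
benzoate (PhCOO⁻): pKₐ(C₆H₅COOH) ≈ 4.2
Listed from poorest to best leaving group as asked.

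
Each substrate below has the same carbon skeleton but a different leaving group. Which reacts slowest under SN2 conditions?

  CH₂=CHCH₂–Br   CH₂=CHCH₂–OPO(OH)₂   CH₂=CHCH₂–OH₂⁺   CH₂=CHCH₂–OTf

CH₂=CHCH₂–OPO(OH)₂

With the same alkyl group throughout, only the leaving group differentiates the rates.
Rank by basicity of the departing species: weakest base leaves most easily.
CH₂=CHCH₂–OTf loses OTf⁻: pKₐ(CF₃SO₃H (triflic acid)) ≈ -14
CH₂=CHCH₂–Br loses Br⁻: pKₐ(HBr) ≈ -9
CH₂=CHCH₂–OH₂⁺ loses H₂O: pKₐ(H₃O⁺) ≈ -1.7
CH₂=CHCH₂–OPO(OH)₂ loses H₂PO₄⁻: pKₐ(H₃PO₄) ≈ 2.1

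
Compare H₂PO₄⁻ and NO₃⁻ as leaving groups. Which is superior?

NO₃⁻

NO₃⁻ is the better leaving group.
pKₐ(HNO₃) ≈ -1.3 versus pKₐ(H₃PO₄) ≈ 2.1: NO₃⁻ is the much weaker base.
Resonance-delocalised over three oxygens.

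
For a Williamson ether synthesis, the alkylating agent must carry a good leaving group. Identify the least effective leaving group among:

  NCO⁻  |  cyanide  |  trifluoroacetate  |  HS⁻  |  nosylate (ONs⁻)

Rank by basicity of the departing species: weakest base leaves most easily.
nosylate (ONs⁻): pKₐ(p-O₂NC₆H₄SO₃H) ≈ -3.5
trifluoroacetate: pKₐ(CF₃COOH) ≈ 0.2
NCO⁻: pKₐ(HOCN) ≈ 3.5
HS⁻: pKₐ(H₂S) ≈ 7
cyanide: pKₐ(HCN) ≈ 9.2

cyanide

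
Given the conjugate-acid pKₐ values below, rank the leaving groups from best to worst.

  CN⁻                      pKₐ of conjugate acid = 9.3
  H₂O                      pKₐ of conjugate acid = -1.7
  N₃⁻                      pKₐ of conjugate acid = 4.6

Lower conjugate-acid pKₐ ⇒ weaker base ⇒ better leaving group.
Sorting by the given values: H₂O (-1.7), N₃⁻ (4.6), CN⁻ (9.3).

H₂O > N₃⁻ > CN⁻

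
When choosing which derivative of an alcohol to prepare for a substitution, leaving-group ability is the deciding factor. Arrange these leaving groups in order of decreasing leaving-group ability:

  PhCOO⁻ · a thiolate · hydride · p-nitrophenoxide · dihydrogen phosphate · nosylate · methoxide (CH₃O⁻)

nosylate: pKₐ(p-O₂NC₆H₄SO₃H) ≈ -3.5 — p-nitro group further stabilises the sulfonate
dihydrogen phosphate: pKₐ(H₃PO₄) ≈ 2.1
PhCOO⁻: pKₐ(C₆H₅COOH) ≈ 4.2 — aryl carboxylate
p-nitrophenoxide: pKₐ(p-nitrophenol) ≈ 7.2
a thiolate: pKₐ(RSH (a thiol)) ≈ 10.5 — moderately basic; rarely leaves without activation
methoxide (CH₃O⁻): pKₐ(CH₃OH) ≈ 15.5 — strong base; alkoxides do not leave unassisted
hydride: pKₐ(H₂) ≈ 36 — extremely strong base; leaves only in special hydride-transfer contexts

nosylate > dihydrogen phosphate > PhCOO⁻ > p-nitrophenoxide > a thiolate > methoxide (CH₃O⁻) > hydride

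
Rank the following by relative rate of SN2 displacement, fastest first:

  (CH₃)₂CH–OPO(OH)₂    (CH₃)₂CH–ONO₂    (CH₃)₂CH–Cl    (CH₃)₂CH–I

With the same alkyl group throughout, only the leaving group differentiates the rates.
Leaving-group ability tracks the stability of the departed species; conjugate-acid pKₐ is the usual yardstick (lower pKₐ → better LG).
(CH₃)₂CH–I loses I⁻: pKₐ(HI) ≈ -10
(CH₃)₂CH–Cl loses Cl⁻: pKₐ(HCl) ≈ -7
(CH₃)₂CH–ONO₂ loses NO₃⁻: pKₐ(HNO₃) ≈ -1.3
(CH₃)₂CH–OPO(OH)₂ loses H₂PO₄⁻: pKₐ(H₃PO₄) ≈ 2.1

(CH₃)₂CH–I > (CH₃)₂CH–Cl > (CH₃)₂CH–ONO₂ > (CH₃)₂CH–OPO(OH)₂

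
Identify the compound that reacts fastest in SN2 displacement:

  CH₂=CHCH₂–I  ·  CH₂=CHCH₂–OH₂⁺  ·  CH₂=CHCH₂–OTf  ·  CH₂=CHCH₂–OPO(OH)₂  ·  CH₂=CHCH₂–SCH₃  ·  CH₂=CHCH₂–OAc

The skeletons are identical, so relative rate is governed entirely by leaving-group ability.
Rank by basicity of the departing species: weakest base leaves most easily.
CH₂=CHCH₂–OTf loses OTf⁻: pKₐ(CF₃SO₃H (triflic acid)) ≈ -14
CH₂=CHCH₂–I loses I⁻: pKₐ(HI) ≈ -10
CH₂=CHCH₂–OH₂⁺ loses H₂O: pKₐ(H₃O⁺) ≈ -1.7
CH₂=CHCH₂–OPO(OH)₂ loses H₂PO₄⁻: pKₐ(H₃PO₄) ≈ 2.1
CH₂=CHCH₂–OAc loses AcO⁻: pKₐ(CH₃COOH) ≈ 4.8
CH₂=CHCH₂–SCH₃ loses RS⁻: pKₐ(RSH (a thiol)) ≈ 10.5

CH₂=CHCH₂–OTf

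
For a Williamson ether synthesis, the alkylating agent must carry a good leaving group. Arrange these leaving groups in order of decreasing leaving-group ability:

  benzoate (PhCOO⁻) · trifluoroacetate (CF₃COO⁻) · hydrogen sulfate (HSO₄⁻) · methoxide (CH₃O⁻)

hydrogen sulfate (HSO₄⁻) > trifluoroacetate (CF₃COO⁻) > benzoate (PhCOO⁻) > methoxide (CH₃O⁻)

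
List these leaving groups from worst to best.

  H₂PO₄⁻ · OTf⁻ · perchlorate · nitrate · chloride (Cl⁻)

H₂PO₄⁻ < nitrate < chloride (Cl⁻) < perchlorate < OTf⁻

Leaving-group ability tracks the stability of the departed species; conjugate-acid pKₐ is the usual yardstick (lower pKₐ → better LG).
OTf⁻: pKₐ(CF₃SO₃H (triflic acid)) ≈ -14 — charge spread over three oxygens and a CF₃ group; the premier leaving group in synthesis
perchlorate: pKₐ(HClO₄) ≈ -10
chloride (Cl⁻): pKₐ(HCl) ≈ -7 — moderately weak base
nitrate: pKₐ(HNO₃) ≈ -1.3
H₂PO₄⁻: pKₐ(H₃PO₄) ≈ 2.1 — moderate base; biological leaving group after further activation
Reversing gives the worst-to-best order requested.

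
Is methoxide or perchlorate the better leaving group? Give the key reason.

perchlorate is the better leaving group.
pKₐ(HClO₄) ≈ -10 versus pKₐ(CH₃OH) ≈ 15.5: perchlorate is the much weaker base.
Extremely weak base; rarely used for safety reasons.

perchlorate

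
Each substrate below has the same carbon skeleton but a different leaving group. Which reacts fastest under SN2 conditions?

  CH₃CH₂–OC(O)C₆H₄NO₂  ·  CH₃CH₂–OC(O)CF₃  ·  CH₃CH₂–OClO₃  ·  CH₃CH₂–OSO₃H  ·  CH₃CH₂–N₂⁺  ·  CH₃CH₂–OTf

With the same alkyl group throughout, only the leaving group differentiates the rates.
A good leaving group is a weak base: the lower the pKₐ of its conjugate acid, the more readily it departs.
CH₃CH₂–N₂⁺ loses N₂: no meaningful conjugate acid; N₂ departs as an exceptionally stable neutral molecule
CH₃CH₂–OTf loses OTf⁻: pKₐ(CF₃SO₃H (triflic acid)) ≈ -14
CH₃CH₂–OClO₃ loses ClO₄⁻: pKₐ(HClO₄) ≈ -10
CH₃CH₂–OSO₃H loses HSO₄⁻: pKₐ(H₂SO₄) ≈ -3
CH₃CH₂–OC(O)CF₃ loses CF₃COO⁻: pKₐ(CF₃COOH) ≈ 0.2
CH₃CH₂–OC(O)C₆H₄NO₂ loses p-O₂N–C₆H₄–COO⁻: pKₐ(p-nitrobenzoic acid) ≈ 3.4

CH₃CH₂–N₂⁺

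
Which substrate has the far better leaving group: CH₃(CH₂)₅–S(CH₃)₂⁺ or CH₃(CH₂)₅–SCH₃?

From CH₃(CH₂)₅–SCH₃ the departing group would be RS⁻ (pKₐ(RSH (a thiol)) ≈ 10.5). Moderately basic; rarely leaves without activation.
From CH₃(CH₂)₅–S(CH₃)₂⁺ the leaving group is SR'₂ (pKₐ(R'₂SH⁺) ≈ -7). Neutral; leaves from a sulfonium salt (R–SR'₂⁺).
(In practice CH₃(CH₂)₅–S(CH₃)₂⁺ is made from CH₃(CH₂)₅–SCH₃ by S-methylation with CH₃I, allowing neutral dimethyl sulfide, rather than methanethiolate, to depart.)

CH₃(CH₂)₅–S(CH₃)₂⁺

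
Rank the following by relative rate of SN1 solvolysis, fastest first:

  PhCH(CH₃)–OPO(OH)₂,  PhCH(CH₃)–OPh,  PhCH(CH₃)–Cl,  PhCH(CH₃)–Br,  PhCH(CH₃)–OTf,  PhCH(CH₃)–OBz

PhCH(CH₃)–OTf > PhCH(CH₃)–Br > PhCH(CH₃)–Cl > PhCH(CH₃)–OPO(OH)₂ > PhCH(CH₃)–OBz > PhCH(CH₃)–OPh

The skeletons are identical, so relative rate is governed entirely by leaving-group ability.
A good leaving group is a weak base: the lower the pKₐ of its conjugate acid, the more readily it departs.
PhCH(CH₃)–OTf loses OTf⁻: pKₐ(CF₃SO₃H (triflic acid)) ≈ -14
PhCH(CH₃)–Br loses Br⁻: pKₐ(HBr) ≈ -9
PhCH(CH₃)–Cl loses Cl⁻: pKₐ(HCl) ≈ -7
PhCH(CH₃)–OPO(OH)₂ loses H₂PO₄⁻: pKₐ(H₃PO₄) ≈ 2.1
PhCH(CH₃)–OBz loses PhCOO⁻: pKₐ(C₆H₅COOH) ≈ 4.2
PhCH(CH₃)–OPh loses PhO⁻: pKₐ(C₆H₅OH (phenol)) ≈ 10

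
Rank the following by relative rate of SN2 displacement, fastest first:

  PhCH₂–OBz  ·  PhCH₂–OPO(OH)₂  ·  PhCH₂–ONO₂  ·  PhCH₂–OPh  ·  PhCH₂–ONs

PhCH₂–ONs > PhCH₂–ONO₂ > PhCH₂–OPO(OH)₂ > PhCH₂–OBz > PhCH₂–OPh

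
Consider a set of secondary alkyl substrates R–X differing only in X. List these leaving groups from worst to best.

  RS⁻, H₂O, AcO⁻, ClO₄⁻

Leaving-group ability tracks the stability of the departed species; conjugate-acid pKₐ is the usual yardstick (lower pKₐ → better LG).
ClO₄⁻: pKₐ(HClO₄) ≈ -10
H₂O: pKₐ(H₃O⁺) ≈ -1.7
AcO⁻: pKₐ(CH₃COOH) ≈ 4.8
RS⁻: pKₐ(RSH (a thiol)) ≈ 10.5
Listed from poorest to best leaving group as asked.

RS⁻ < AcO⁻ < H₂O < ClO₄⁻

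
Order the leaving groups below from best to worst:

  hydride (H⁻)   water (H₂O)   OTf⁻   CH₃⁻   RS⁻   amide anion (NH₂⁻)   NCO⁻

OTf⁻ > water (H₂O) > NCO⁻ > RS⁻ > hydride (H⁻) > amide anion (NH₂⁻) > CH₃⁻

Leaving-group ability tracks the stability of the departed species; conjugate-acid pKₐ is the usual yardstick (lower pKₐ → better LG).
OTf⁻: pKₐ(CF₃SO₃H (triflic acid)) ≈ -14 — charge spread over three oxygens and a CF₃ group; the premier leaving group in synthesis
water (H₂O): pKₐ(H₃O⁺) ≈ -1.7 — neutral; leaves from a protonated alcohol (R–OH₂⁺)
NCO⁻: pKₐ(HOCN) ≈ 3.5 — resonance between N and O
RS⁻: pKₐ(RSH (a thiol)) ≈ 10.5
hydride (H⁻): pKₐ(H₂) ≈ 36 — extremely strong base; leaves only in special hydride-transfer contexts
amide anion (NH₂⁻): pKₐ(NH₃) ≈ 38
CH₃⁻: pKₐ(CH₄) ≈ 48 — unstabilised carbanion; the worst conceivable leaving group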